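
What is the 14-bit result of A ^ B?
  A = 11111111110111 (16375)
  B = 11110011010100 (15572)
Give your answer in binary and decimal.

Apply ^ to each column (1 where bits differ):
  11111111110111
^ 11110011010100
----------------
  00001100100011

Answer: 00001100100011 (803)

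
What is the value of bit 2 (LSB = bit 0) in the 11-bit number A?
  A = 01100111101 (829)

Bit 2 is the 3rd from the right.
  01100111101
          ^
That bit is 1.

Answer: 1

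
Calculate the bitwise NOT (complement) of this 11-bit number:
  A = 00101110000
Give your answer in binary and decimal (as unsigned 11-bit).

Flip each bit (0->1, 1->0):
  00101110000
  11010001111

Answer: 11010001111 (1679)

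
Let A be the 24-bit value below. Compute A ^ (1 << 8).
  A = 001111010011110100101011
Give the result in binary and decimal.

Mask = 1 << 8 = 000000000000000100000000
Bit 8 of A is 1; XOR with the mask flips it to 0.
  001111010011110100101011
^ 000000000000000100000000
--------------------------
  001111010011110000101011

Answer: 001111010011110000101011 (4013099)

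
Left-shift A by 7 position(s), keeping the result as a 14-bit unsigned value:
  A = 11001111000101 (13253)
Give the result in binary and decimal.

Shift left by 7: drop the top 7 bit(s), append 7 zero(s) on the right.
  11001111000101  ->  discard [1100111], keep [1000101], append 0000000
= 10001010000000

Answer: 10001010000000 (8832)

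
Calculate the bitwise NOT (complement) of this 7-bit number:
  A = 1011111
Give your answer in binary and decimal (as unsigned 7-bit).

Flip each bit (0->1, 1->0):
  1011111
  0100000

Answer: 0100000 (32)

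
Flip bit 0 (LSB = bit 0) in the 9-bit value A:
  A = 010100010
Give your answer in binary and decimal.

Mask = 1 << 0 = 000000001
Bit 0 of A is 0; XOR with the mask flips it to 1.
  010100010
^ 000000001
-----------
  010100011

Answer: 010100011 (163)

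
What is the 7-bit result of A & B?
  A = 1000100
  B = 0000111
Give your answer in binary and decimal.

Apply & to each column (1 only where both bits are 1):
  1000100
& 0000111
---------
  0000100

Answer: 0000100 (4)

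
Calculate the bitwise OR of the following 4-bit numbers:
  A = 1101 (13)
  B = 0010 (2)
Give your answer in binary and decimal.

Apply | to each column (1 where either bit is 1):
  1101
| 0010
------
  1111

Answer: 1111 (15)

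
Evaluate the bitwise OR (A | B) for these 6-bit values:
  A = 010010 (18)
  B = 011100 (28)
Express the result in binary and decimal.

Apply | to each column (1 where either bit is 1):
  010010
| 011100
--------
  011110

Answer: 011110 (30)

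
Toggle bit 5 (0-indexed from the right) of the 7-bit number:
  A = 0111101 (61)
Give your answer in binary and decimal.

Mask = 1 << 5 = 0100000
Bit 5 of A is 1; XOR with the mask flips it to 0.
  0111101
^ 0100000
---------
  0011101

Answer: 0011101 (29)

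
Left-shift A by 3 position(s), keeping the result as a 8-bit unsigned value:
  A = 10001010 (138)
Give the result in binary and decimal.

Shift left by 3: drop the top 3 bit(s), append 3 zero(s) on the right.
  10001010  ->  discard [100], keep [01010], append 000
= 01010000

Answer: 01010000 (80)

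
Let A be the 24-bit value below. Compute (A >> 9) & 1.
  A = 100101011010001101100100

Bit 9 is the 10th from the right.
  100101011010001101100100
                ^
That bit is 1.

Answer: 1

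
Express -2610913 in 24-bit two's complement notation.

1. Binary of +2610913:  001001111101011011100001
2. Invert bits:     110110000010100100011110
3. Add 1:           110110000010100100011111

Answer: 110110000010100100011111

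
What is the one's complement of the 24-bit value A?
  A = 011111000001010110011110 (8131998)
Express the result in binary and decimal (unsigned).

Flip each bit (0->1, 1->0):
  011111000001010110011110
  100000111110101001100001

Answer: 100000111110101001100001 (8645217)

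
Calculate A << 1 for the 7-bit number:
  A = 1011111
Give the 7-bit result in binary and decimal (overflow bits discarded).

Shift left by 1: drop the top 1 bit(s), append 1 zero(s) on the right.
  1011111  ->  discard [1], keep [011111], append 0
= 0111110

Answer: 0111110 (62)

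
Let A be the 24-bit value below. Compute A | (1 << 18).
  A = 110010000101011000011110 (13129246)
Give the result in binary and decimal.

Mask = 1 << 18 = 000001000000000000000000
Bit 18 of A is 0, so OR-ing with the mask flips it to 1.
  110010000101011000011110
| 000001000000000000000000
--------------------------
  110011000101011000011110

Answer: 110011000101011000011110 (13391390)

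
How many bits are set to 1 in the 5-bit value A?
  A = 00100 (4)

00100
1-bits at positions (from bit 0 = LSB): 2
Count = 1

Answer: 1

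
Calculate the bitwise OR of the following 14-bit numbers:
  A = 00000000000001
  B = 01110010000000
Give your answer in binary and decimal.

Apply | to each column (1 where either bit is 1):
  00000000000001
| 01110010000000
----------------
  01110010000001

Answer: 01110010000001 (7297)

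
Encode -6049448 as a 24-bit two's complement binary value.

1. Binary of +6049448:  010111000100111010101000
2. Invert bits:     101000111011000101010111
3. Add 1:           101000111011000101011000

Answer: 101000111011000101011000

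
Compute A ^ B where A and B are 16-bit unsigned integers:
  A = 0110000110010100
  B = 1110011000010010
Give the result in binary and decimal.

Apply ^ to each column (1 where bits differ):
  0110000110010100
^ 1110011000010010
------------------
  1000011110000110

Answer: 1000011110000110 (34694)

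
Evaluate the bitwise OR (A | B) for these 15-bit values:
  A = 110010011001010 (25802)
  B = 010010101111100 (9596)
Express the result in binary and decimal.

Apply | to each column (1 where either bit is 1):
  110010011001010
| 010010101111100
-----------------
  110010111111110

Answer: 110010111111110 (26110)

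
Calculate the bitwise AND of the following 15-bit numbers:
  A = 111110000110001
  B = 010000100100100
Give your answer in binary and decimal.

Apply & to each column (1 only where both bits are 1):
  111110000110001
& 010000100100100
-----------------
  010000000100000

Answer: 010000000100000 (8224)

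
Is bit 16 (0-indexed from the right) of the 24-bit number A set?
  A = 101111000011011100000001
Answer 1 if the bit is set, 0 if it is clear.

Bit 16 is the 17th from the right.
  101111000011011100000001
         ^
That bit is 0.

Answer: 0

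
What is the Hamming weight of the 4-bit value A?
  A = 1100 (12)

1100
1-bits at positions (from bit 0 = LSB): 2, 3
Count = 2

Answer: 2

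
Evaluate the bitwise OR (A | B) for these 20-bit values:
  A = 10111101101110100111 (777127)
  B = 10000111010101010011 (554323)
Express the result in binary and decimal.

Apply | to each column (1 where either bit is 1):
  10111101101110100111
| 10000111010101010011
----------------------
  10111111111111110111

Answer: 10111111111111110111 (786423)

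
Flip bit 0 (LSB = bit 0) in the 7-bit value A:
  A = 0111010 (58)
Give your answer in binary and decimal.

Mask = 1 << 0 = 0000001
Bit 0 of A is 0; XOR with the mask flips it to 1.
  0111010
^ 0000001
---------
  0111011

Answer: 0111011 (59)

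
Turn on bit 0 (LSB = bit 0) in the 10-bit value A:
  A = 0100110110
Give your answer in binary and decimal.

Mask = 1 << 0 = 0000000001
Bit 0 of A is 0, so OR-ing with the mask flips it to 1.
  0100110110
| 0000000001
------------
  0100110111

Answer: 0100110111 (311)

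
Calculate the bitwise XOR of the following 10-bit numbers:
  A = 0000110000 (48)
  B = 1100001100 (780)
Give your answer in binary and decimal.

Apply ^ to each column (1 where bits differ):
  0000110000
^ 1100001100
------------
  1100111100

Answer: 1100111100 (828)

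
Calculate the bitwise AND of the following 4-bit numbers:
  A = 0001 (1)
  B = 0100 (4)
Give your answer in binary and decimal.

Apply & to each column (1 only where both bits are 1):
  0001
& 0100
------
  0000

Answer: 0000 (0)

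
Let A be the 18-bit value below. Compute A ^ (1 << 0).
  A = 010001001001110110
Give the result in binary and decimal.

Mask = 1 << 0 = 000000000000000001
Bit 0 of A is 0; XOR with the mask flips it to 1.
  010001001001110110
^ 000000000000000001
--------------------
  010001001001110111

Answer: 010001001001110111 (70263)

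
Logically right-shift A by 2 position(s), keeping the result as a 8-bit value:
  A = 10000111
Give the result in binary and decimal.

Logical shift right by 2: drop the bottom 2 bit(s), prepend 2 zero(s) on the left.
  10000111  ->  keep [100001], discard [11], prepend 00
= 00100001

Answer: 00100001 (33)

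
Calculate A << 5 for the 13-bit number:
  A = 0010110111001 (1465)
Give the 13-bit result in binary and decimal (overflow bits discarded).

Shift left by 5: drop the top 5 bit(s), append 5 zero(s) on the right.
  0010110111001  ->  discard [00101], keep [10111001], append 00000
= 1011100100000

Answer: 1011100100000 (5920)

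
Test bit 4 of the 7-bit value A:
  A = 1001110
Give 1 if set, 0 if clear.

Bit 4 is the 5th from the right.
  1001110
    ^
That bit is 0.

Answer: 0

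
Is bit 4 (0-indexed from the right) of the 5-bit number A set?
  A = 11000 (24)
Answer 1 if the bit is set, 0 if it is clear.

Bit 4 is the 5th from the right.
  11000
  ^
That bit is 1.

Answer: 1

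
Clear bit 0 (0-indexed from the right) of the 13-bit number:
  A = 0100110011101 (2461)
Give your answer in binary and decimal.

Mask = ~(1 << 0) = 1111111111110
Bit 0 of A is 1, so AND-ing with the mask clears it to 0.
  0100110011101
& 1111111111110
---------------
  0100110011100

Answer: 0100110011100 (2460)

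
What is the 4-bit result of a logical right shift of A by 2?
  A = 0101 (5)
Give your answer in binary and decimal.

Logical shift right by 2: drop the bottom 2 bit(s), prepend 2 zero(s) on the left.
  0101  ->  keep [01], discard [01], prepend 00
= 0001

Answer: 0001 (1)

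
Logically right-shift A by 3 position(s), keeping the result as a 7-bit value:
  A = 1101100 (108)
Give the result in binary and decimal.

Logical shift right by 3: drop the bottom 3 bit(s), prepend 3 zero(s) on the left.
  1101100  ->  keep [1101], discard [100], prepend 000
= 0001101

Answer: 0001101 (13)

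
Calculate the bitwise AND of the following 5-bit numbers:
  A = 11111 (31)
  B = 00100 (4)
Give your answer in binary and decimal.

Apply & to each column (1 only where both bits are 1):
  11111
& 00100
-------
  00100

Answer: 00100 (4)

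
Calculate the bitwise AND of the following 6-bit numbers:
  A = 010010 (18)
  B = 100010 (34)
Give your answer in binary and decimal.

Apply & to each column (1 only where both bits are 1):
  010010
& 100010
--------
  000010

Answer: 000010 (2)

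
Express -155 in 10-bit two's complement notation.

1. Binary of +155:  0010011011
2. Invert bits:     1101100100
3. Add 1:           1101100101

Answer: 1101100101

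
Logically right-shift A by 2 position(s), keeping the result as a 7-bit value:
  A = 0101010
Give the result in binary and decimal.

Logical shift right by 2: drop the bottom 2 bit(s), prepend 2 zero(s) on the left.
  0101010  ->  keep [01010], discard [10], prepend 00
= 0001010

Answer: 0001010 (10)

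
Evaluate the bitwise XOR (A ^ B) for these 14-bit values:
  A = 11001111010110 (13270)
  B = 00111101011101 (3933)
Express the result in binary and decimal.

Apply ^ to each column (1 where bits differ):
  11001111010110
^ 00111101011101
----------------
  11110010001011

Answer: 11110010001011 (15499)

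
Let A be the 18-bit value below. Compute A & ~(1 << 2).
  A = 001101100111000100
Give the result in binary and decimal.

Mask = ~(1 << 2) = 111111111111111011
Bit 2 of A is 1, so AND-ing with the mask clears it to 0.
  001101100111000100
& 111111111111111011
--------------------
  001101100111000000

Answer: 001101100111000000 (55744)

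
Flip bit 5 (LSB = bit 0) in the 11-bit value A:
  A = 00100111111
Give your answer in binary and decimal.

Mask = 1 << 5 = 00000100000
Bit 5 of A is 1; XOR with the mask flips it to 0.
  00100111111
^ 00000100000
-------------
  00100011111

Answer: 00100011111 (287)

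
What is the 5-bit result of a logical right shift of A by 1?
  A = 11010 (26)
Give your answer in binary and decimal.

Logical shift right by 1: drop the bottom 1 bit(s), prepend 1 zero(s) on the left.
  11010  ->  keep [1101], discard [0], prepend 0
= 01101

Answer: 01101 (13)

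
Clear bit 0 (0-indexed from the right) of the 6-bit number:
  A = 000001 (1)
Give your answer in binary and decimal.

Mask = ~(1 << 0) = 111110
Bit 0 of A is 1, so AND-ing with the mask clears it to 0.
  000001
& 111110
--------
  000000

Answer: 000000 (0)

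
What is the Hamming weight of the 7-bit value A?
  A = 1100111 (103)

1100111
1-bits at positions (from bit 0 = LSB): 0, 1, 2, 5, 6
Count = 5

Answer: 5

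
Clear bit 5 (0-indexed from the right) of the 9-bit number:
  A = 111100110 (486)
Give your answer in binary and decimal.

Mask = ~(1 << 5) = 111011111
Bit 5 of A is 1, so AND-ing with the mask clears it to 0.
  111100110
& 111011111
-----------
  111000110

Answer: 111000110 (454)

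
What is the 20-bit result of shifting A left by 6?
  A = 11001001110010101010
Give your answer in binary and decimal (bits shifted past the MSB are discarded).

Shift left by 6: drop the top 6 bit(s), append 6 zero(s) on the right.
  11001001110010101010  ->  discard [110010], keep [01110010101010], append 000000
= 01110010101010000000

Answer: 01110010101010000000 (469632)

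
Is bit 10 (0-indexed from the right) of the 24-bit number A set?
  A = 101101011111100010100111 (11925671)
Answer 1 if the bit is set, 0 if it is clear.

Bit 10 is the 11th from the right.
  101101011111100010100111
               ^
That bit is 0.

Answer: 0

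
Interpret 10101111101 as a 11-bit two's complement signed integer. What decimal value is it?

MSB is 1, so the value is negative. Find the magnitude:
1. Invert bits:  01010000010
2. Add 1:        01010000011  = 643
3. Apply sign:   -643

Answer: -643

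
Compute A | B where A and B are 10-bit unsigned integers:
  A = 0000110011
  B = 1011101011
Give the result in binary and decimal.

Apply | to each column (1 where either bit is 1):
  0000110011
| 1011101011
------------
  1011111011

Answer: 1011111011 (763)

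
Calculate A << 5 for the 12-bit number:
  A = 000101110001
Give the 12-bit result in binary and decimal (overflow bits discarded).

Shift left by 5: drop the top 5 bit(s), append 5 zero(s) on the right.
  000101110001  ->  discard [00010], keep [1110001], append 00000
= 111000100000

Answer: 111000100000 (3616)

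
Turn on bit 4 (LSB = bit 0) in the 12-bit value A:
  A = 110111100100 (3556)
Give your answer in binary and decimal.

Mask = 1 << 4 = 000000010000
Bit 4 of A is 0, so OR-ing with the mask flips it to 1.
  110111100100
| 000000010000
--------------
  110111110100

Answer: 110111110100 (3572)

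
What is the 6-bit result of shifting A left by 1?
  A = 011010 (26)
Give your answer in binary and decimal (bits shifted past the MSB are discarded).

Shift left by 1: drop the top 1 bit(s), append 1 zero(s) on the right.
  011010  ->  discard [0], keep [11010], append 0
= 110100

Answer: 110100 (52)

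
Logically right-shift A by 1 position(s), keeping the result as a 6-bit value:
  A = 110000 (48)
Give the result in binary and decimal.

Logical shift right by 1: drop the bottom 1 bit(s), prepend 1 zero(s) on the left.
  110000  ->  keep [11000], discard [0], prepend 0
= 011000

Answer: 011000 (24)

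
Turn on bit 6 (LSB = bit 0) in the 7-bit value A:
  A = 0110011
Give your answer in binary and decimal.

Mask = 1 << 6 = 1000000
Bit 6 of A is 0, so OR-ing with the mask flips it to 1.
  0110011
| 1000000
---------
  1110011

Answer: 1110011 (115)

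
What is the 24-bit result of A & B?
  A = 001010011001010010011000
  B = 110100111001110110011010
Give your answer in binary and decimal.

Apply & to each column (1 only where both bits are 1):
  001010011001010010011000
& 110100111001110110011010
--------------------------
  000000011001010010011000

Answer: 000000011001010010011000 (103576)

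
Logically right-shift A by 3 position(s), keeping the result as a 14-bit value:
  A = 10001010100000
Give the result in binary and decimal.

Logical shift right by 3: drop the bottom 3 bit(s), prepend 3 zero(s) on the left.
  10001010100000  ->  keep [10001010100], discard [000], prepend 000
= 00010001010100

Answer: 00010001010100 (1108)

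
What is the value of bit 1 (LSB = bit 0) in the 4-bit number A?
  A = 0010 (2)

Bit 1 is the 2nd from the right.
  0010
    ^
That bit is 1.

Answer: 1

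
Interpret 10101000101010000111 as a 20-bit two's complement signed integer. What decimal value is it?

MSB is 1, so the value is negative. Find the magnitude:
1. Invert bits:  01010111010101111000
2. Add 1:        01010111010101111001  = 357753
3. Apply sign:   -357753

Answer: -357753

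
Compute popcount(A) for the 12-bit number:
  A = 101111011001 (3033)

101111011001
1-bits at positions (from bit 0 = LSB): 0, 3, 4, 6, 7, 8, 9, 11
Count = 8

Answer: 8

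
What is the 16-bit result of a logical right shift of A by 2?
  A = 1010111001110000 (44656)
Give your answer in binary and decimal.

Logical shift right by 2: drop the bottom 2 bit(s), prepend 2 zero(s) on the left.
  1010111001110000  ->  keep [10101110011100], discard [00], prepend 00
= 0010101110011100

Answer: 0010101110011100 (11164)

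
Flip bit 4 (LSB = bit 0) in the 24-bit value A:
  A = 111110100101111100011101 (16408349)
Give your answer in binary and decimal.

Mask = 1 << 4 = 000000000000000000010000
Bit 4 of A is 1; XOR with the mask flips it to 0.
  111110100101111100011101
^ 000000000000000000010000
--------------------------
  111110100101111100001101

Answer: 111110100101111100001101 (16408333)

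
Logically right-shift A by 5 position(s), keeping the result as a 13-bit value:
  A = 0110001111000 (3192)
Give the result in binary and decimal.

Logical shift right by 5: drop the bottom 5 bit(s), prepend 5 zero(s) on the left.
  0110001111000  ->  keep [01100011], discard [11000], prepend 00000
= 0000001100011

Answer: 0000001100011 (99)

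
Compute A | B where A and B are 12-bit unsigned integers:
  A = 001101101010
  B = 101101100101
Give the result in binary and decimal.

Apply | to each column (1 where either bit is 1):
  001101101010
| 101101100101
--------------
  101101101111

Answer: 101101101111 (2927)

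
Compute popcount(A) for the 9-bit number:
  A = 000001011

000001011
1-bits at positions (from bit 0 = LSB): 0, 1, 3
Count = 3

Answer: 3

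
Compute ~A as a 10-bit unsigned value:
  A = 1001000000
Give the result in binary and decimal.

Flip each bit (0->1, 1->0):
  1001000000
  0110111111

Answer: 0110111111 (447)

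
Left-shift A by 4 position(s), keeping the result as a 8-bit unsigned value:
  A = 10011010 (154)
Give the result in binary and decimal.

Shift left by 4: drop the top 4 bit(s), append 4 zero(s) on the right.
  10011010  ->  discard [1001], keep [1010], append 0000
= 10100000

Answer: 10100000 (160)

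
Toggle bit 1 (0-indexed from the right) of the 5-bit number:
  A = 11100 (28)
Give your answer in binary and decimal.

Mask = 1 << 1 = 00010
Bit 1 of A is 0; XOR with the mask flips it to 1.
  11100
^ 00010
-------
  11110

Answer: 11110 (30)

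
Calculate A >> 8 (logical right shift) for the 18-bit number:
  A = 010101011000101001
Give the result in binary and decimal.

Logical shift right by 8: drop the bottom 8 bit(s), prepend 8 zero(s) on the left.
  010101011000101001  ->  keep [0101010110], discard [00101001], prepend 00000000
= 000000000101010110

Answer: 000000000101010110 (342)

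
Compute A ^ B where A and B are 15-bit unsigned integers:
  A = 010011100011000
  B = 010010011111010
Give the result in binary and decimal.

Apply ^ to each column (1 where bits differ):
  010011100011000
^ 010010011111010
-----------------
  000001111100010

Answer: 000001111100010 (994)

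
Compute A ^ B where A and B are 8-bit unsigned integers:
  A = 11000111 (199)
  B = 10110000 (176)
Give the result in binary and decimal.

Apply ^ to each column (1 where bits differ):
  11000111
^ 10110000
----------
  01110111

Answer: 01110111 (119)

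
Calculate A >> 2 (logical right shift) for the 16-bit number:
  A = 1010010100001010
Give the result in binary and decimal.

Logical shift right by 2: drop the bottom 2 bit(s), prepend 2 zero(s) on the left.
  1010010100001010  ->  keep [10100101000010], discard [10], prepend 00
= 0010100101000010

Answer: 0010100101000010 (10562)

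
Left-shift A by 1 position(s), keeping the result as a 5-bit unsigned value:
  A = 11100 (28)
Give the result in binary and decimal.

Shift left by 1: drop the top 1 bit(s), append 1 zero(s) on the right.
  11100  ->  discard [1], keep [1100], append 0
= 11000

Answer: 11000 (24)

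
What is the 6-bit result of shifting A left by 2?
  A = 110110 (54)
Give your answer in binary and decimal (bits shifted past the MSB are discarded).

Shift left by 2: drop the top 2 bit(s), append 2 zero(s) on the right.
  110110  ->  discard [11], keep [0110], append 00
= 011000

Answer: 011000 (24)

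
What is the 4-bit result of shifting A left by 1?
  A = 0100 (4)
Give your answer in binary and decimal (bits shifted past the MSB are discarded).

Shift left by 1: drop the top 1 bit(s), append 1 zero(s) on the right.
  0100  ->  discard [0], keep [100], append 0
= 1000

Answer: 1000 (8)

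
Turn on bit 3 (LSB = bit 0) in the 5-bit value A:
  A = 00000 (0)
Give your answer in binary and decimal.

Mask = 1 << 3 = 01000
Bit 3 of A is 0, so OR-ing with the mask flips it to 1.
  00000
| 01000
-------
  01000

Answer: 01000 (8)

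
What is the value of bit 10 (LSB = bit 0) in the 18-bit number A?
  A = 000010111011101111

Bit 10 is the 11th from the right.
  000010111011101111
         ^
That bit is 1.

Answer: 1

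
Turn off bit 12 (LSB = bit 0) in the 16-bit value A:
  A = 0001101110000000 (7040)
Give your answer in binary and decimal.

Mask = ~(1 << 12) = 1110111111111111
Bit 12 of A is 1, so AND-ing with the mask clears it to 0.
  0001101110000000
& 1110111111111111
------------------
  0000101110000000

Answer: 0000101110000000 (2944)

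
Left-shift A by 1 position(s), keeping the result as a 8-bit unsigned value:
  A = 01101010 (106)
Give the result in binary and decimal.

Shift left by 1: drop the top 1 bit(s), append 1 zero(s) on the right.
  01101010  ->  discard [0], keep [1101010], append 0
= 11010100

Answer: 11010100 (212)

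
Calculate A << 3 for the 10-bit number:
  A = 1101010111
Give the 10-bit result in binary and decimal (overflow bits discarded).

Shift left by 3: drop the top 3 bit(s), append 3 zero(s) on the right.
  1101010111  ->  discard [110], keep [1010111], append 000
= 1010111000

Answer: 1010111000 (696)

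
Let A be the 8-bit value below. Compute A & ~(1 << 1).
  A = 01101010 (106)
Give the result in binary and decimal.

Mask = ~(1 << 1) = 11111101
Bit 1 of A is 1, so AND-ing with the mask clears it to 0.
  01101010
& 11111101
----------
  01101000

Answer: 01101000 (104)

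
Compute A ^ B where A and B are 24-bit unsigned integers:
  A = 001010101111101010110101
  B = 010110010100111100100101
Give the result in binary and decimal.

Apply ^ to each column (1 where bits differ):
  001010101111101010110101
^ 010110010100111100100101
--------------------------
  011100111011010110010000

Answer: 011100111011010110010000 (7583120)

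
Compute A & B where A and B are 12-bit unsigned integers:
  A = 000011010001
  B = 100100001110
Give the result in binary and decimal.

Apply & to each column (1 only where both bits are 1):
  000011010001
& 100100001110
--------------
  000000000000

Answer: 000000000000 (0)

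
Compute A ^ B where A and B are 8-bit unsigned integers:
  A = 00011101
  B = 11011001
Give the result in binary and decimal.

Apply ^ to each column (1 where bits differ):
  00011101
^ 11011001
----------
  11000100

Answer: 11000100 (196)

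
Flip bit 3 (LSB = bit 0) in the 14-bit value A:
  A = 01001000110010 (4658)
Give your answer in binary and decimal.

Mask = 1 << 3 = 00000000001000
Bit 3 of A is 0; XOR with the mask flips it to 1.
  01001000110010
^ 00000000001000
----------------
  01001000111010

Answer: 01001000111010 (4666)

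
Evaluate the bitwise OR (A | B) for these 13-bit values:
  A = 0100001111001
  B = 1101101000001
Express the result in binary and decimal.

Apply | to each column (1 where either bit is 1):
  0100001111001
| 1101101000001
---------------
  1101101111001

Answer: 1101101111001 (7033)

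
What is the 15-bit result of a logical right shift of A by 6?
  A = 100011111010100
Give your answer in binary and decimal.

Logical shift right by 6: drop the bottom 6 bit(s), prepend 6 zero(s) on the left.
  100011111010100  ->  keep [100011111], discard [010100], prepend 000000
= 000000100011111

Answer: 000000100011111 (287)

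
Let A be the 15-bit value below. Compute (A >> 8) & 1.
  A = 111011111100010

Bit 8 is the 9th from the right.
  111011111100010
        ^
That bit is 1.

Answer: 1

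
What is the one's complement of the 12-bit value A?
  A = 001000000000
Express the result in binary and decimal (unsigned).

Flip each bit (0->1, 1->0):
  001000000000
  110111111111

Answer: 110111111111 (3583)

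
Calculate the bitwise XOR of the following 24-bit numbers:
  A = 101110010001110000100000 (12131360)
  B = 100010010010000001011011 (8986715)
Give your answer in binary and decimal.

Apply ^ to each column (1 where bits differ):
  101110010001110000100000
^ 100010010010000001011011
--------------------------
  001100000011110001111011

Answer: 001100000011110001111011 (3161211)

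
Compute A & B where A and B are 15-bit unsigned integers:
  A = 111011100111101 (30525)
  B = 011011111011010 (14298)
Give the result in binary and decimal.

Apply & to each column (1 only where both bits are 1):
  111011100111101
& 011011111011010
-----------------
  011011100011000

Answer: 011011100011000 (14104)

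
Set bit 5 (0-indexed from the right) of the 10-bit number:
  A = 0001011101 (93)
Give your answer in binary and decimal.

Mask = 1 << 5 = 0000100000
Bit 5 of A is 0, so OR-ing with the mask flips it to 1.
  0001011101
| 0000100000
------------
  0001111101

Answer: 0001111101 (125)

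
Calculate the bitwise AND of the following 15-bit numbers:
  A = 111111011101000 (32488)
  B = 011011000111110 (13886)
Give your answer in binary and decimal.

Apply & to each column (1 only where both bits are 1):
  111111011101000
& 011011000111110
-----------------
  011011000101000

Answer: 011011000101000 (13864)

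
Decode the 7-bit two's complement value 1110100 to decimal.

MSB is 1, so the value is negative. Find the magnitude:
1. Invert bits:  0001011
2. Add 1:        0001100  = 12
3. Apply sign:   -12

Answer: -12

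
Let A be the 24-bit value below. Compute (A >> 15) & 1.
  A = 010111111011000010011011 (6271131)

Bit 15 is the 16th from the right.
  010111111011000010011011
          ^
That bit is 1.

Answer: 1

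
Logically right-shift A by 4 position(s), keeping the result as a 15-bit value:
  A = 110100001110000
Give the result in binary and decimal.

Logical shift right by 4: drop the bottom 4 bit(s), prepend 4 zero(s) on the left.
  110100001110000  ->  keep [11010000111], discard [0000], prepend 0000
= 000011010000111

Answer: 000011010000111 (1671)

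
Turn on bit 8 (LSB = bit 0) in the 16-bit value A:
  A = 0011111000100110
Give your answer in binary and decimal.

Mask = 1 << 8 = 0000000100000000
Bit 8 of A is 0, so OR-ing with the mask flips it to 1.
  0011111000100110
| 0000000100000000
------------------
  0011111100100110

Answer: 0011111100100110 (16166)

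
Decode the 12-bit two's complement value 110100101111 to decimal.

MSB is 1, so the value is negative. Find the magnitude:
1. Invert bits:  001011010000
2. Add 1:        001011010001  = 721
3. Apply sign:   -721

Answer: -721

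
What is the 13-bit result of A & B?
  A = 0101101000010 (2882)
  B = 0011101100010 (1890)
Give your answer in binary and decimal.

Apply & to each column (1 only where both bits are 1):
  0101101000010
& 0011101100010
---------------
  0001101000010

Answer: 0001101000010 (834)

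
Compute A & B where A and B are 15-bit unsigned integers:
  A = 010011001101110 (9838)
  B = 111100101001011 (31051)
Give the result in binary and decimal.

Apply & to each column (1 only where both bits are 1):
  010011001101110
& 111100101001011
-----------------
  010000001001010

Answer: 010000001001010 (8266)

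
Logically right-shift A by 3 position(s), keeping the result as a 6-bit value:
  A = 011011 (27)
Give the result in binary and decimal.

Logical shift right by 3: drop the bottom 3 bit(s), prepend 3 zero(s) on the left.
  011011  ->  keep [011], discard [011], prepend 000
= 000011

Answer: 000011 (3)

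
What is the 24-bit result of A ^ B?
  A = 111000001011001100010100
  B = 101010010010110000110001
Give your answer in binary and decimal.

Apply ^ to each column (1 where bits differ):
  111000001011001100010100
^ 101010010010110000110001
--------------------------
  010010011001111100100101

Answer: 010010011001111100100101 (4824869)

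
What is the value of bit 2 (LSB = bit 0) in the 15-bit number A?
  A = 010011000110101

Bit 2 is the 3rd from the right.
  010011000110101
              ^
That bit is 1.

Answer: 1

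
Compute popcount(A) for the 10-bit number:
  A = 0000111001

0000111001
1-bits at positions (from bit 0 = LSB): 0, 3, 4, 5
Count = 4

Answer: 4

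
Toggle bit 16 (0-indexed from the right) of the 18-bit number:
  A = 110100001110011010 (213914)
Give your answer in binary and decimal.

Mask = 1 << 16 = 010000000000000000
Bit 16 of A is 1; XOR with the mask flips it to 0.
  110100001110011010
^ 010000000000000000
--------------------
  100100001110011010

Answer: 100100001110011010 (148378)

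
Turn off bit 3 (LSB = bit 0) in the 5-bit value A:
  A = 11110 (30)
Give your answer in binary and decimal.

Mask = ~(1 << 3) = 10111
Bit 3 of A is 1, so AND-ing with the mask clears it to 0.
  11110
& 10111
-------
  10110

Answer: 10110 (22)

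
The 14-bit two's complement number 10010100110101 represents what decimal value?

MSB is 1, so the value is negative. Find the magnitude:
1. Invert bits:  01101011001010
2. Add 1:        01101011001011  = 6859
3. Apply sign:   -6859

Answer: -6859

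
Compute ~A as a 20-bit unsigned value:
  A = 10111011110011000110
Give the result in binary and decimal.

Flip each bit (0->1, 1->0):
  10111011110011000110
  01000100001100111001

Answer: 01000100001100111001 (279353)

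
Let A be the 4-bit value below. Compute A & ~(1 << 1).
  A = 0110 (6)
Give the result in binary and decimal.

Mask = ~(1 << 1) = 1101
Bit 1 of A is 1, so AND-ing with the mask clears it to 0.
  0110
& 1101
------
  0100

Answer: 0100 (4)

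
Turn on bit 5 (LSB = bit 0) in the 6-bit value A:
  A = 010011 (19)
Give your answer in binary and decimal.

Mask = 1 << 5 = 100000
Bit 5 of A is 0, so OR-ing with the mask flips it to 1.
  010011
| 100000
--------
  110011

Answer: 110011 (51)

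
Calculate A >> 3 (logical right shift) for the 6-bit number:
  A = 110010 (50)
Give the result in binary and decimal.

Logical shift right by 3: drop the bottom 3 bit(s), prepend 3 zero(s) on the left.
  110010  ->  keep [110], discard [010], prepend 000
= 000110

Answer: 000110 (6)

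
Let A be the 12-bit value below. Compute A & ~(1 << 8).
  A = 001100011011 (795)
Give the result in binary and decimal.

Mask = ~(1 << 8) = 111011111111
Bit 8 of A is 1, so AND-ing with the mask clears it to 0.
  001100011011
& 111011111111
--------------
  001000011011

Answer: 001000011011 (539)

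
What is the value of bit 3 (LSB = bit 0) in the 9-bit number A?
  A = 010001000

Bit 3 is the 4th from the right.
  010001000
       ^
That bit is 1.

Answer: 1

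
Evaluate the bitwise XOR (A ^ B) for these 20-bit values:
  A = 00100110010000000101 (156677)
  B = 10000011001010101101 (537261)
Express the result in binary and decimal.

Apply ^ to each column (1 where bits differ):
  00100110010000000101
^ 10000011001010101101
----------------------
  10100101011010101000

Answer: 10100101011010101000 (677544)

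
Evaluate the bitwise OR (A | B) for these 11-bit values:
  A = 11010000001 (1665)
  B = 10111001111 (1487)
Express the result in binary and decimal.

Apply | to each column (1 where either bit is 1):
  11010000001
| 10111001111
-------------
  11111001111

Answer: 11111001111 (1999)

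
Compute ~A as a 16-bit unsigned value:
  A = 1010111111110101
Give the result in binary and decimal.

Flip each bit (0->1, 1->0):
  1010111111110101
  0101000000001010

Answer: 0101000000001010 (20490)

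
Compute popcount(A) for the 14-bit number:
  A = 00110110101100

00110110101100
1-bits at positions (from bit 0 = LSB): 2, 3, 5, 7, 8, 10, 11
Count = 7

Answer: 7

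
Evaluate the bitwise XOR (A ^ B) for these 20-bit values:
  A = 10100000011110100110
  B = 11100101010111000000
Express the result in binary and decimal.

Apply ^ to each column (1 where bits differ):
  10100000011110100110
^ 11100101010111000000
----------------------
  01000101001001100110

Answer: 01000101001001100110 (283238)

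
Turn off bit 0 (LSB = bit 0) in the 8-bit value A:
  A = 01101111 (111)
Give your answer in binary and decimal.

Mask = ~(1 << 0) = 11111110
Bit 0 of A is 1, so AND-ing with the mask clears it to 0.
  01101111
& 11111110
----------
  01101110

Answer: 01101110 (110)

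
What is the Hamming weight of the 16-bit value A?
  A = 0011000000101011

0011000000101011
1-bits at positions (from bit 0 = LSB): 0, 1, 3, 5, 12, 13
Count = 6

Answer: 6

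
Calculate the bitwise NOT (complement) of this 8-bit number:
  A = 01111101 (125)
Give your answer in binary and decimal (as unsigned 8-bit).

Flip each bit (0->1, 1->0):
  01111101
  10000010

Answer: 10000010 (130)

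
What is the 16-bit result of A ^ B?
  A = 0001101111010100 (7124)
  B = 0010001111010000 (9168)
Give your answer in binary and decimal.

Apply ^ to each column (1 where bits differ):
  0001101111010100
^ 0010001111010000
------------------
  0011100000000100

Answer: 0011100000000100 (14340)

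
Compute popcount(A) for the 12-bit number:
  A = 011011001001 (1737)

011011001001
1-bits at positions (from bit 0 = LSB): 0, 3, 6, 7, 9, 10
Count = 6

Answer: 6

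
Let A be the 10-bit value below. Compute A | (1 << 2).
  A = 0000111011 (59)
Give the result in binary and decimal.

Mask = 1 << 2 = 0000000100
Bit 2 of A is 0, so OR-ing with the mask flips it to 1.
  0000111011
| 0000000100
------------
  0000111111

Answer: 0000111111 (63)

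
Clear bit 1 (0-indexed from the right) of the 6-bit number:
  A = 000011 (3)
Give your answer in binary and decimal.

Mask = ~(1 << 1) = 111101
Bit 1 of A is 1, so AND-ing with the mask clears it to 0.
  000011
& 111101
--------
  000001

Answer: 000001 (1)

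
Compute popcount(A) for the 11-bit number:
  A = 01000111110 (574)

01000111110
1-bits at positions (from bit 0 = LSB): 1, 2, 3, 4, 5, 9
Count = 6

Answer: 6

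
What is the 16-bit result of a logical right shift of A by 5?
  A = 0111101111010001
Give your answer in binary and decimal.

Logical shift right by 5: drop the bottom 5 bit(s), prepend 5 zero(s) on the left.
  0111101111010001  ->  keep [01111011110], discard [10001], prepend 00000
= 0000001111011110

Answer: 0000001111011110 (990)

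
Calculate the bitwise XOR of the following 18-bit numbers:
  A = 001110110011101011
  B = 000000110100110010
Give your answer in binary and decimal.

Apply ^ to each column (1 where bits differ):
  001110110011101011
^ 000000110100110010
--------------------
  001110000111011001

Answer: 001110000111011001 (57817)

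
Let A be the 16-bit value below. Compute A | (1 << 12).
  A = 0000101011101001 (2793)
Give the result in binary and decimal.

Mask = 1 << 12 = 0001000000000000
Bit 12 of A is 0, so OR-ing with the mask flips it to 1.
  0000101011101001
| 0001000000000000
------------------
  0001101011101001

Answer: 0001101011101001 (6889)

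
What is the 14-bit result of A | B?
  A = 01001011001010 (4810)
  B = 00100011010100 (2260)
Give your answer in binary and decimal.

Apply | to each column (1 where either bit is 1):
  01001011001010
| 00100011010100
----------------
  01101011011110

Answer: 01101011011110 (6878)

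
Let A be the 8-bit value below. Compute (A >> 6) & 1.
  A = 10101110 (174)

Bit 6 is the 7th from the right.
  10101110
   ^
That bit is 0.

Answer: 0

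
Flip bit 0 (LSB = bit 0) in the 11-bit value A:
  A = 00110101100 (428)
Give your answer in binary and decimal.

Mask = 1 << 0 = 00000000001
Bit 0 of A is 0; XOR with the mask flips it to 1.
  00110101100
^ 00000000001
-------------
  00110101101

Answer: 00110101101 (429)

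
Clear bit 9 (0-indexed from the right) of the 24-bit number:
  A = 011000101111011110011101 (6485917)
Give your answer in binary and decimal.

Mask = ~(1 << 9) = 111111111111110111111111
Bit 9 of A is 1, so AND-ing with the mask clears it to 0.
  011000101111011110011101
& 111111111111110111111111
--------------------------
  011000101111010110011101

Answer: 011000101111010110011101 (6485405)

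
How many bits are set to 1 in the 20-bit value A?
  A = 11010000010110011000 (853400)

11010000010110011000
1-bits at positions (from bit 0 = LSB): 3, 4, 7, 8, 10, 16, 18, 19
Count = 8

Answer: 8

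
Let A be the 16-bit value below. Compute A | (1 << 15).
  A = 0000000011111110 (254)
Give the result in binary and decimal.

Mask = 1 << 15 = 1000000000000000
Bit 15 of A is 0, so OR-ing with the mask flips it to 1.
  0000000011111110
| 1000000000000000
------------------
  1000000011111110

Answer: 1000000011111110 (33022)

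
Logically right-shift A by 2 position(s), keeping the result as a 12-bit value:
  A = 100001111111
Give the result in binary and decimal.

Logical shift right by 2: drop the bottom 2 bit(s), prepend 2 zero(s) on the left.
  100001111111  ->  keep [1000011111], discard [11], prepend 00
= 001000011111

Answer: 001000011111 (543)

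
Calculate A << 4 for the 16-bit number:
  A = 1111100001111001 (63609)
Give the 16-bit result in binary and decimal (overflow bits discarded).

Shift left by 4: drop the top 4 bit(s), append 4 zero(s) on the right.
  1111100001111001  ->  discard [1111], keep [100001111001], append 0000
= 1000011110010000

Answer: 1000011110010000 (34704)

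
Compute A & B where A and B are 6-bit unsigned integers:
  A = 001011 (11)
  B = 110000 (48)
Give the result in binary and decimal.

Apply & to each column (1 only where both bits are 1):
  001011
& 110000
--------
  000000

Answer: 000000 (0)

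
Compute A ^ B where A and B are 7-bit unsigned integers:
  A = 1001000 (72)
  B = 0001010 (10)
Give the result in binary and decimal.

Apply ^ to each column (1 where bits differ):
  1001000
^ 0001010
---------
  1000010

Answer: 1000010 (66)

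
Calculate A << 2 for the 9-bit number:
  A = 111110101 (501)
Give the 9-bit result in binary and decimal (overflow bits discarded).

Shift left by 2: drop the top 2 bit(s), append 2 zero(s) on the right.
  111110101  ->  discard [11], keep [1110101], append 00
= 111010100

Answer: 111010100 (468)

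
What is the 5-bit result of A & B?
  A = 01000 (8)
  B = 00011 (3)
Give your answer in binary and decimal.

Apply & to each column (1 only where both bits are 1):
  01000
& 00011
-------
  00000

Answer: 00000 (0)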